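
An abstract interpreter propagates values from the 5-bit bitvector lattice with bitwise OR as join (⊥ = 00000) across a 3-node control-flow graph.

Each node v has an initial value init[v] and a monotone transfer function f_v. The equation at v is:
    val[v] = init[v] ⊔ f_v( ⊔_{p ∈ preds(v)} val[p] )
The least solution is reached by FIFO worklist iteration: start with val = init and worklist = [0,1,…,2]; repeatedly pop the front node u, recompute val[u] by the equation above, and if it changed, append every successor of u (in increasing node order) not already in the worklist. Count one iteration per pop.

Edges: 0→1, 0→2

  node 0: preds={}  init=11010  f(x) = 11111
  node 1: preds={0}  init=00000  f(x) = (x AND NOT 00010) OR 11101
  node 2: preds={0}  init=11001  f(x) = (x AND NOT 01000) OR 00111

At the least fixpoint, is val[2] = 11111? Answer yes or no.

yes

Iteration log — 3 steps:
  step 1. node 0  ⊔preds=00000  new=11111  old=11010  +wl: 
  step 2. node 1  ⊔preds=11111  new=11101  old=00000  +wl: 
  step 3. node 2  ⊔preds=11111  new=11111  old=11001  +wl: 

Least fixpoint reached:
  node 0: 11111
  node 1: 11101
  node 2: 11111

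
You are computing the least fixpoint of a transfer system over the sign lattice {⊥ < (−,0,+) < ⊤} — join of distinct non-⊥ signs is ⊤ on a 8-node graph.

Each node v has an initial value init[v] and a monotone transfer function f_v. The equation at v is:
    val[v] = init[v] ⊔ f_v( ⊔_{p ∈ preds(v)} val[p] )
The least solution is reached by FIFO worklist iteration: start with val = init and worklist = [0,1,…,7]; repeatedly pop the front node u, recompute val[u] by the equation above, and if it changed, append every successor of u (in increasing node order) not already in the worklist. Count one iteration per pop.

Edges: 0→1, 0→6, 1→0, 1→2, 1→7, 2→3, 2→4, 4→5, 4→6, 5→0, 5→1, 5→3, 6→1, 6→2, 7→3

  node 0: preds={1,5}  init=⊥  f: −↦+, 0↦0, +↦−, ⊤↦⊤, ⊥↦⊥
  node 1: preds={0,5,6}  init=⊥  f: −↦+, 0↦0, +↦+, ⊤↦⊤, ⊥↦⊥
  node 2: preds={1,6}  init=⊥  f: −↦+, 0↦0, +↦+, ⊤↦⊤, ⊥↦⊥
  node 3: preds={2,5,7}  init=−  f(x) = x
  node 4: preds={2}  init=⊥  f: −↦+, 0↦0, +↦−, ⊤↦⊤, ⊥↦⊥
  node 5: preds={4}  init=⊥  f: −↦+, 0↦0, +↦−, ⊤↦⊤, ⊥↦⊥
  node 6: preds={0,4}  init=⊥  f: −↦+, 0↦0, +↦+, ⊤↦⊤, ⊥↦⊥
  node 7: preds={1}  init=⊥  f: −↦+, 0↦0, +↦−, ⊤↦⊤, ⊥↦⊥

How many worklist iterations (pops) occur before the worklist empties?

Worklist (8 pops):
  #1 pop 0: in=⊥ → ⊥ (no change)
  #2 pop 1: in=⊥ → ⊥ (no change)
  #3 pop 2: in=⊥ → ⊥ (no change)
  #4 pop 3: in=⊥ → − (no change)
  #5 pop 4: in=⊥ → ⊥ (no change)
  #6 pop 5: in=⊥ → ⊥ (no change)
  #7 pop 6: in=⊥ → ⊥ (no change)
  #8 pop 7: in=⊥ → ⊥ (no change)

Fixpoint:
  val[0] = ⊥
  val[1] = ⊥
  val[2] = ⊥
  val[3] = −
  val[4] = ⊥
  val[5] = ⊥
  val[6] = ⊥
  val[7] = ⊥

8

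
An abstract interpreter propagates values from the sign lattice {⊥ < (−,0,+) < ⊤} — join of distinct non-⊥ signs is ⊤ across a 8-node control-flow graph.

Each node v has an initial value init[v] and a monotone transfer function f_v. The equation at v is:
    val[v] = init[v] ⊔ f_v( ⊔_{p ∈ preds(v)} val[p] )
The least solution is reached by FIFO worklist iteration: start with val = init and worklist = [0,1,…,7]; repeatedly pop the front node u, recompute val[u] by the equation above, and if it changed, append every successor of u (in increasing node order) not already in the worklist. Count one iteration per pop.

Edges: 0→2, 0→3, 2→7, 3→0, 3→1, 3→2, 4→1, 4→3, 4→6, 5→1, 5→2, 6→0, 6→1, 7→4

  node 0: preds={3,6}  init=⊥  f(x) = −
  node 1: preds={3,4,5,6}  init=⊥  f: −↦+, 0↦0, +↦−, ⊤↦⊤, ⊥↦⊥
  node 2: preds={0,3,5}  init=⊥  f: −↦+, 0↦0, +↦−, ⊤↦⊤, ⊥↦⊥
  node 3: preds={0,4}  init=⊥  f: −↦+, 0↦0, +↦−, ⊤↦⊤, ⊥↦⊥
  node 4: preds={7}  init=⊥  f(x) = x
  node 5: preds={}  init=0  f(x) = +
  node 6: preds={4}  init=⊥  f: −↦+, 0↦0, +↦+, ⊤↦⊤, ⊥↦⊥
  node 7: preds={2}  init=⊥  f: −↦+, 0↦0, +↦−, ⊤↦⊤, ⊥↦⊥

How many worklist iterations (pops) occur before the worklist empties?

18

Worklist (18 pops):
  #1 pop 0: in=⊥ → − (was ⊥); enqueue []
  #2 pop 1: in=0 → 0 (was ⊥); enqueue []
  #3 pop 2: in=⊤ → ⊤ (was ⊥); enqueue []
  #4 pop 3: in=− → + (was ⊥); enqueue [0,1,2]
  #5 pop 4: in=⊥ → ⊥ (no change)
  #6 pop 5: in=⊥ → ⊤ (was 0); enqueue []
  #7 pop 6: in=⊥ → ⊥ (no change)
  #8 pop 7: in=⊤ → ⊤ (was ⊥); enqueue [4]
  #9 pop 0: in=+ → − (no change)
  #10 pop 1: in=⊤ → ⊤ (was 0); enqueue []
  #11 pop 2: in=⊤ → ⊤ (no change)
  #12 pop 4: in=⊤ → ⊤ (was ⊥); enqueue [1,3,6]
  #13 pop 1: in=⊤ → ⊤ (no change)
  #14 pop 3: in=⊤ → ⊤ (was +); enqueue [0,1,2]
  #15 pop 6: in=⊤ → ⊤ (was ⊥); enqueue []
  #16 pop 0: in=⊤ → − (no change)
  #17 pop 1: in=⊤ → ⊤ (no change)
  #18 pop 2: in=⊤ → ⊤ (no change)

Fixpoint:
  val[0] = −
  val[1] = ⊤
  val[2] = ⊤
  val[3] = ⊤
  val[4] = ⊤
  val[5] = ⊤
  val[6] = ⊤
  val[7] = ⊤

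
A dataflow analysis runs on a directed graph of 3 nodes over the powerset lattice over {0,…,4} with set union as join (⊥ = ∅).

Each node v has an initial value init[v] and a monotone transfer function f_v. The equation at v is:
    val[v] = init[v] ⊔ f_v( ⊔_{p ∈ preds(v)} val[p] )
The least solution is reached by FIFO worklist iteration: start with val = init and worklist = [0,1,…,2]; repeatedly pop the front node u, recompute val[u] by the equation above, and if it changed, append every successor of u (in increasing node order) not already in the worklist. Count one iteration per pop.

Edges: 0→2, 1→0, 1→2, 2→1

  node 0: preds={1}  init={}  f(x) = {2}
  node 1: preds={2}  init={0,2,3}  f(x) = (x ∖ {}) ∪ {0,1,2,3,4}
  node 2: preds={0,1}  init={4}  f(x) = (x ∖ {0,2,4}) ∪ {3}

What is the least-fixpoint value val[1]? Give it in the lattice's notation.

{0,1,2,3,4}

Worklist (5 pops):
  #1 pop 0: in={0,2,3} → {2} (was {}); enqueue []
  #2 pop 1: in={4} → {0,1,2,3,4} (was {0,2,3}); enqueue [0]
  #3 pop 2: in={0,1,2,3,4} → {1,3,4} (was {4}); enqueue [1]
  #4 pop 0: in={0,1,2,3,4} → {2} (no change)
  #5 pop 1: in={1,3,4} → {0,1,2,3,4} (no change)

Fixpoint:
  val[0] = {2}
  val[1] = {0,1,2,3,4}
  val[2] = {1,3,4}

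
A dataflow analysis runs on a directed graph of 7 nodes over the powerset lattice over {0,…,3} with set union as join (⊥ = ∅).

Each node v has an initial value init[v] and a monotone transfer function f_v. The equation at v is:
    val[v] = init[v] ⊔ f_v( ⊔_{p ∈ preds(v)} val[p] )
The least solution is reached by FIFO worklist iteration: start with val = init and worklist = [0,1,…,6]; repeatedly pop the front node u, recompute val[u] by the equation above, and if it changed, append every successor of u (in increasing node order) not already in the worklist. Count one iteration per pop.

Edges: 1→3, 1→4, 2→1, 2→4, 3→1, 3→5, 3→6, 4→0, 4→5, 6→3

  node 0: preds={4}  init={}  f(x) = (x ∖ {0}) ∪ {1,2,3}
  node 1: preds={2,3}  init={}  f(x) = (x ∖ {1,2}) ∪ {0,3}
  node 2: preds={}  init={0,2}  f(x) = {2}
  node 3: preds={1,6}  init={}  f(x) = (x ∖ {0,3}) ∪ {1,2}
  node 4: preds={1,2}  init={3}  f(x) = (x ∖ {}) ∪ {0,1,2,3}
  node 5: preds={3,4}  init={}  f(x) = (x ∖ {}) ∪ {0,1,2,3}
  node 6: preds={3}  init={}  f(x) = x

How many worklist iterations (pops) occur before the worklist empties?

Worklist (10 pops):
  #1 pop 0: in={3} → {1,2,3} (was {}); enqueue []
  #2 pop 1: in={0,2} → {0,3} (was {}); enqueue []
  #3 pop 2: in={} → {0,2} (no change)
  #4 pop 3: in={0,3} → {1,2} (was {}); enqueue [1]
  #5 pop 4: in={0,2,3} → {0,1,2,3} (was {3}); enqueue [0]
  #6 pop 5: in={0,1,2,3} → {0,1,2,3} (was {}); enqueue []
  #7 pop 6: in={1,2} → {1,2} (was {}); enqueue [3]
  #8 pop 1: in={0,1,2} → {0,3} (no change)
  #9 pop 0: in={0,1,2,3} → {1,2,3} (no change)
  #10 pop 3: in={0,1,2,3} → {1,2} (no change)

Fixpoint:
  val[0] = {1,2,3}
  val[1] = {0,3}
  val[2] = {0,2}
  val[3] = {1,2}
  val[4] = {0,1,2,3}
  val[5] = {0,1,2,3}
  val[6] = {1,2}

10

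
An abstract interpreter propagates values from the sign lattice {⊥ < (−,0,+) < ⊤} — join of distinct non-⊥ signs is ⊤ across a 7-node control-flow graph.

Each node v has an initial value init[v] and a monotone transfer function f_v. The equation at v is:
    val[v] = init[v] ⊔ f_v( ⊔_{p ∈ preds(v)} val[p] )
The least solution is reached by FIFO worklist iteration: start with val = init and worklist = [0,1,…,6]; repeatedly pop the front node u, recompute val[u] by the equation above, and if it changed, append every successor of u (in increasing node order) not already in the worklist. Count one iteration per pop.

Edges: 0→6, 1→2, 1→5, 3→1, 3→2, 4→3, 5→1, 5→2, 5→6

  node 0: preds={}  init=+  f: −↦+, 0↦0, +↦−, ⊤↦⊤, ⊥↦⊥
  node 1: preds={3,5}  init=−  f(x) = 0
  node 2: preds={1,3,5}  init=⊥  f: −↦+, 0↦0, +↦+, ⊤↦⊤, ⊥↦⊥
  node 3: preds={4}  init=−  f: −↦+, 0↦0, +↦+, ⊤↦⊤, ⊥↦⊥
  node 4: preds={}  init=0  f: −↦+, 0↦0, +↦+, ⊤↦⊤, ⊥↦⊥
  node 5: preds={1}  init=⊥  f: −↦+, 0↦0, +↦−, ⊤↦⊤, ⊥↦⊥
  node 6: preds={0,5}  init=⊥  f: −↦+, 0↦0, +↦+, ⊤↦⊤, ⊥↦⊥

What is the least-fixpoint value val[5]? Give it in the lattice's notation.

⊤

Worklist (9 pops):
  #1 pop 0: in=⊥ → + (no change)
  #2 pop 1: in=− → ⊤ (was −); enqueue []
  #3 pop 2: in=⊤ → ⊤ (was ⊥); enqueue []
  #4 pop 3: in=0 → ⊤ (was −); enqueue [1,2]
  #5 pop 4: in=⊥ → 0 (no change)
  #6 pop 5: in=⊤ → ⊤ (was ⊥); enqueue []
  #7 pop 6: in=⊤ → ⊤ (was ⊥); enqueue []
  #8 pop 1: in=⊤ → ⊤ (no change)
  #9 pop 2: in=⊤ → ⊤ (no change)

Fixpoint:
  val[0] = +
  val[1] = ⊤
  val[2] = ⊤
  val[3] = ⊤
  val[4] = 0
  val[5] = ⊤
  val[6] = ⊤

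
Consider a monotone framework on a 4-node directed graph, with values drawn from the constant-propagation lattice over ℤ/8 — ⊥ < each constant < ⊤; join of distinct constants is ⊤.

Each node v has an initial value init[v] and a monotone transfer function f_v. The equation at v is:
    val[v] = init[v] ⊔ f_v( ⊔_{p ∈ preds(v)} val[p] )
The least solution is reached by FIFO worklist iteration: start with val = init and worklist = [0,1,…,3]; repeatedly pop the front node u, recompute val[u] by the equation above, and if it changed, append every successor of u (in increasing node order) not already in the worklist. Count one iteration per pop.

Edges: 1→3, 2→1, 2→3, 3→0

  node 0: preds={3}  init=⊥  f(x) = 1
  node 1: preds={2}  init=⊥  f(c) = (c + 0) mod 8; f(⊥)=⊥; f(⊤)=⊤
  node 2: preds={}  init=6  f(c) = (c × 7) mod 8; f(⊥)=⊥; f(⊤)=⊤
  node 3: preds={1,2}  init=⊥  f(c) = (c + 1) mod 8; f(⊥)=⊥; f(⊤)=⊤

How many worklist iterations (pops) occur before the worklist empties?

5

Iteration log — 5 steps:
  step 1. node 0  ⊔preds=⊥  new=1  old=⊥  +wl: 
  step 2. node 1  ⊔preds=6  new=6  old=⊥  +wl: 
  step 3. node 2  ⊔preds=⊥  new=6  stable
  step 4. node 3  ⊔preds=6  new=7  old=⊥  +wl: 0
  step 5. node 0  ⊔preds=7  new=1  stable

Least fixpoint reached:
  node 0: 1
  node 1: 6
  node 2: 6
  node 3: 7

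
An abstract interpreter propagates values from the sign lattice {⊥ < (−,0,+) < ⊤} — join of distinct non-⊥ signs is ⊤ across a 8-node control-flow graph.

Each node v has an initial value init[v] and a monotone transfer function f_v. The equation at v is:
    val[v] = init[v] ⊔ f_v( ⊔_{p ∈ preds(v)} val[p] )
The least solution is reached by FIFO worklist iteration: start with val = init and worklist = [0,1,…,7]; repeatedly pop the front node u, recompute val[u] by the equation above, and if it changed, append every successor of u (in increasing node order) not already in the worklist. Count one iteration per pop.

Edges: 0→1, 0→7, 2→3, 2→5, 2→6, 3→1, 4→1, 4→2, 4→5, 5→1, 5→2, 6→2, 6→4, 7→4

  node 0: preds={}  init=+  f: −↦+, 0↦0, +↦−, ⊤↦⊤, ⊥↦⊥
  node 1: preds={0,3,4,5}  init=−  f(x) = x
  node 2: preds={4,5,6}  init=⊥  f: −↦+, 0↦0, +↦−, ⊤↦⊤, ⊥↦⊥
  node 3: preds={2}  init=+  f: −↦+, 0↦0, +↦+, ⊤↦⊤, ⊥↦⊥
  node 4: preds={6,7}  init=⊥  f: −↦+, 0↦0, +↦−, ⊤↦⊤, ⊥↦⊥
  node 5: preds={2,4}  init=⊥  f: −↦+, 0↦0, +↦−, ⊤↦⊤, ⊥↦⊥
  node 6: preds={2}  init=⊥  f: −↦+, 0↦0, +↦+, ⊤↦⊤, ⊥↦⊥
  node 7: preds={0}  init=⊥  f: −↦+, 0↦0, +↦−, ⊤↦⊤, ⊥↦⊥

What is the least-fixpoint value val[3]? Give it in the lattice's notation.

⊤

Iteration log — 23 steps:
  step 1. node 0  ⊔preds=⊥  new=+  stable
  step 2. node 1  ⊔preds=+  new=⊤  old=−  +wl: 
  step 3. node 2  ⊔preds=⊥  new=⊥  stable
  step 4. node 3  ⊔preds=⊥  new=+  stable
  step 5. node 4  ⊔preds=⊥  new=⊥  stable
  step 6. node 5  ⊔preds=⊥  new=⊥  stable
  step 7. node 6  ⊔preds=⊥  new=⊥  stable
  step 8. node 7  ⊔preds=+  new=−  old=⊥  +wl: 4
  step 9. node 4  ⊔preds=−  new=+  old=⊥  +wl: 1,2,5
  step 10. node 1  ⊔preds=+  new=⊤  stable
  step 11. node 2  ⊔preds=+  new=−  old=⊥  +wl: 3,6
  step 12. node 5  ⊔preds=⊤  new=⊤  old=⊥  +wl: 1,2
  step 13. node 3  ⊔preds=−  new=+  stable
  step 14. node 6  ⊔preds=−  new=+  old=⊥  +wl: 4
  step 15. node 1  ⊔preds=⊤  new=⊤  stable
  step 16. node 2  ⊔preds=⊤  new=⊤  old=−  +wl: 3,5,6
  step 17. node 4  ⊔preds=⊤  new=⊤  old=+  +wl: 1,2
  step 18. node 3  ⊔preds=⊤  new=⊤  old=+  +wl: 
  step 19. node 5  ⊔preds=⊤  new=⊤  stable
  step 20. node 6  ⊔preds=⊤  new=⊤  old=+  +wl: 4
  step 21. node 1  ⊔preds=⊤  new=⊤  stable
  step 22. node 2  ⊔preds=⊤  new=⊤  stable
  step 23. node 4  ⊔preds=⊤  new=⊤  stable

Least fixpoint reached:
  node 0: +
  node 1: ⊤
  node 2: ⊤
  node 3: ⊤
  node 4: ⊤
  node 5: ⊤
  node 6: ⊤
  node 7: −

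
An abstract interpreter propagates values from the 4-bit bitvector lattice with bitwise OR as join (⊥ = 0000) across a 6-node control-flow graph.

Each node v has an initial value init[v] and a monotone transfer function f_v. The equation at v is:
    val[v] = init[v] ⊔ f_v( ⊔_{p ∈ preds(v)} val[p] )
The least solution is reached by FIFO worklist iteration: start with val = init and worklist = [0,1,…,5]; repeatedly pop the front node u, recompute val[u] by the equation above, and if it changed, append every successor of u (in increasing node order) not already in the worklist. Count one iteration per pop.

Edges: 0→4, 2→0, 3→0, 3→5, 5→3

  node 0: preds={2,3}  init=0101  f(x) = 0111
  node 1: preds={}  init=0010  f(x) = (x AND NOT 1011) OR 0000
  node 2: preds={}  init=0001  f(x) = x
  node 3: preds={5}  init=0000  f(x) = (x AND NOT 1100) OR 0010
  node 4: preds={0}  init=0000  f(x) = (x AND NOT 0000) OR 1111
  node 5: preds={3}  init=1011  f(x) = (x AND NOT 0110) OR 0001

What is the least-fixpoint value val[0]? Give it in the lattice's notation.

0111

Trace (7 dequeues):
  [1] u=0 | in 0001 | out 0111 | prev 0101 | push {}
  [2] u=1 | in 0000 | out 0010 | ==
  [3] u=2 | in 0000 | out 0001 | ==
  [4] u=3 | in 1011 | out 0011 | prev 0000 | push {0}
  [5] u=4 | in 0111 | out 1111 | prev 0000 | push {}
  [6] u=5 | in 0011 | out 1011 | ==
  [7] u=0 | in 0011 | out 0111 | ==

Converged values:
  [0] 0111
  [1] 0010
  [2] 0001
  [3] 0011
  [4] 1111
  [5] 1011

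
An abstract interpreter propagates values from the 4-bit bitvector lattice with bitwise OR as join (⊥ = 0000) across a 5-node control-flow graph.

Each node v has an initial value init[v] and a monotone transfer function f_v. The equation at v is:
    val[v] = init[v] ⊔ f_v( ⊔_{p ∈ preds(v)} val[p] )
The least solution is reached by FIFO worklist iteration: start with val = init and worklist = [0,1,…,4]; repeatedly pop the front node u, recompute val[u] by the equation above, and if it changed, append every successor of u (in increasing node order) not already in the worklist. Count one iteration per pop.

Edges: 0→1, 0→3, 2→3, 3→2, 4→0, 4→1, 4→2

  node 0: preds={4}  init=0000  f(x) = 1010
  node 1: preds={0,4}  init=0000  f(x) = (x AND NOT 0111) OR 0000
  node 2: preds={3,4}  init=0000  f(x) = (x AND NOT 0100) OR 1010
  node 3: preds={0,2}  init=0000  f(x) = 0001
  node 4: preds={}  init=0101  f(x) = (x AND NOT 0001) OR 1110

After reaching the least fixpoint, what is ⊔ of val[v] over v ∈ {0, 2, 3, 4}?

1111

Iteration log — 8 steps:
  step 1. node 0  ⊔preds=0101  new=1010  old=0000  +wl: 
  step 2. node 1  ⊔preds=1111  new=1000  old=0000  +wl: 
  step 3. node 2  ⊔preds=0101  new=1011  old=0000  +wl: 
  step 4. node 3  ⊔preds=1011  new=0001  old=0000  +wl: 2
  step 5. node 4  ⊔preds=0000  new=1111  old=0101  +wl: 0,1
  step 6. node 2  ⊔preds=1111  new=1011  stable
  step 7. node 0  ⊔preds=1111  new=1010  stable
  step 8. node 1  ⊔preds=1111  new=1000  stable

Least fixpoint reached:
  node 0: 1010
  node 1: 1000
  node 2: 1011
  node 3: 0001
  node 4: 1111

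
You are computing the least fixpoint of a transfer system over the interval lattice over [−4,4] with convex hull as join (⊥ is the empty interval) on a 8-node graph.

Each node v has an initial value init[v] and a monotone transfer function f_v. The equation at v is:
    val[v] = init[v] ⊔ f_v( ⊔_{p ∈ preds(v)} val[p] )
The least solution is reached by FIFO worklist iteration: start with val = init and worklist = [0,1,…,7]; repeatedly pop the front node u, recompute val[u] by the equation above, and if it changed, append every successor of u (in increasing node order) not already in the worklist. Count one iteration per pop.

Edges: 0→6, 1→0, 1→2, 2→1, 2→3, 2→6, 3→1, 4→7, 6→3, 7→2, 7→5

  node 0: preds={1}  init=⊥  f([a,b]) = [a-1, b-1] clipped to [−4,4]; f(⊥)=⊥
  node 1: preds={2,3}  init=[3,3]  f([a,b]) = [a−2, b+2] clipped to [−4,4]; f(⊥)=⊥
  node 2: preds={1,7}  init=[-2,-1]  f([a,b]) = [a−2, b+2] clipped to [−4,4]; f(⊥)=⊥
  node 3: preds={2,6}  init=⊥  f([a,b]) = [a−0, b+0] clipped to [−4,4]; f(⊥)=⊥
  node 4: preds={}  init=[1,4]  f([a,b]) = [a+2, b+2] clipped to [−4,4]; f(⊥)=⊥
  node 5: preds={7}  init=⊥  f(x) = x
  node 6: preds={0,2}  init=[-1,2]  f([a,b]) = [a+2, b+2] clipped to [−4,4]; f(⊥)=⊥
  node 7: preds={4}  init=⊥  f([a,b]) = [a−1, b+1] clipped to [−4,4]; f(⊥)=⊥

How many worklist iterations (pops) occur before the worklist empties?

16

Trace (16 dequeues):
  [1] u=0 | in [3,3] | out [2,2] | prev ⊥ | push {}
  [2] u=1 | in [-2,-1] | out [-4,3] | prev [3,3] | push {0}
  [3] u=2 | in [-4,3] | out [-4,4] | prev [-2,-1] | push {1}
  [4] u=3 | in [-4,4] | out [-4,4] | prev ⊥ | push {}
  [5] u=4 | in ⊥ | out [1,4] | ==
  [6] u=5 | in ⊥ | out ⊥ | ==
  [7] u=6 | in [-4,4] | out [-2,4] | prev [-1,2] | push {3}
  [8] u=7 | in [1,4] | out [0,4] | prev ⊥ | push {2,5}
  [9] u=0 | in [-4,3] | out [-4,2] | prev [2,2] | push {6}
  [10] u=1 | in [-4,4] | out [-4,4] | prev [-4,3] | push {0}
  [11] u=3 | in [-4,4] | out [-4,4] | ==
  [12] u=2 | in [-4,4] | out [-4,4] | ==
  [13] u=5 | in [0,4] | out [0,4] | prev ⊥ | push {}
  [14] u=6 | in [-4,4] | out [-2,4] | ==
  [15] u=0 | in [-4,4] | out [-4,3] | prev [-4,2] | push {6}
  [16] u=6 | in [-4,4] | out [-2,4] | ==

Converged values:
  [0] [-4,3]
  [1] [-4,4]
  [2] [-4,4]
  [3] [-4,4]
  [4] [1,4]
  [5] [0,4]
  [6] [-2,4]
  [7] [0,4]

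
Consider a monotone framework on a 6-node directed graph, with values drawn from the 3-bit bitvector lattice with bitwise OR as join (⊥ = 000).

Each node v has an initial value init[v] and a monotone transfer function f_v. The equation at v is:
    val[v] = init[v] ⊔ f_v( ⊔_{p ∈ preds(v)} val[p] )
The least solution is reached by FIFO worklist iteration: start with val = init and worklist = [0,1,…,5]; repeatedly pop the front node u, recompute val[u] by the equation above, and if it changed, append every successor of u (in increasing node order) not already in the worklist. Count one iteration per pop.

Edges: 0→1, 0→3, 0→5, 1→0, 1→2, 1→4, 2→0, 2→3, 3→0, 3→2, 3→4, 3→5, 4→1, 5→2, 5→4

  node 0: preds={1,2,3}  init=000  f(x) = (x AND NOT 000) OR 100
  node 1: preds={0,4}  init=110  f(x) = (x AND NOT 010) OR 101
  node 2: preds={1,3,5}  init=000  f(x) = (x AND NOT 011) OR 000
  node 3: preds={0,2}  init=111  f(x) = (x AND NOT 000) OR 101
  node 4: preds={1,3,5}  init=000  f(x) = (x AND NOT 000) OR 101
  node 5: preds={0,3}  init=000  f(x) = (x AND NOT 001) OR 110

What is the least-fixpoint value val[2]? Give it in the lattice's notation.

100

Trace (10 dequeues):
  [1] u=0 | in 111 | out 111 | prev 000 | push {}
  [2] u=1 | in 111 | out 111 | prev 110 | push {0}
  [3] u=2 | in 111 | out 100 | prev 000 | push {}
  [4] u=3 | in 111 | out 111 | ==
  [5] u=4 | in 111 | out 111 | prev 000 | push {1}
  [6] u=5 | in 111 | out 110 | prev 000 | push {2,4}
  [7] u=0 | in 111 | out 111 | ==
  [8] u=1 | in 111 | out 111 | ==
  [9] u=2 | in 111 | out 100 | ==
  [10] u=4 | in 111 | out 111 | ==

Converged values:
  [0] 111
  [1] 111
  [2] 100
  [3] 111
  [4] 111
  [5] 110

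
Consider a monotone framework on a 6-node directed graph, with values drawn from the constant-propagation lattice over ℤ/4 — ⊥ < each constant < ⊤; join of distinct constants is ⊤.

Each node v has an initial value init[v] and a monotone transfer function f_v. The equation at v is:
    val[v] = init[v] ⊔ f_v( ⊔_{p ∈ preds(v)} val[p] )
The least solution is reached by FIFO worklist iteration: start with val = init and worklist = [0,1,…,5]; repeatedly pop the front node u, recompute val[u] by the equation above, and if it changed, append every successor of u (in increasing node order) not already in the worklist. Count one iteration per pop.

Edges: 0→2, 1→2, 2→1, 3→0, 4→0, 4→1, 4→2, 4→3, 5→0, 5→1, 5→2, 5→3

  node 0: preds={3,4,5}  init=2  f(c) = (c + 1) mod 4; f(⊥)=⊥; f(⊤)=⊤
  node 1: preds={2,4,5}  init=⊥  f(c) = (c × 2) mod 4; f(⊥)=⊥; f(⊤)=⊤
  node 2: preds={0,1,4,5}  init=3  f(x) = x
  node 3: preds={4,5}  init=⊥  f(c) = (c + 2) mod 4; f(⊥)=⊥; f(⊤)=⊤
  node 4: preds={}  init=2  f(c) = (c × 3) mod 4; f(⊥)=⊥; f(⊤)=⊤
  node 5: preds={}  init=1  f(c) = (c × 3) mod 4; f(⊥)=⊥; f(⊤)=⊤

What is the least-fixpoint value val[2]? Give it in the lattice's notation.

⊤

Trace (8 dequeues):
  [1] u=0 | in ⊤ | out ⊤ | prev 2 | push {}
  [2] u=1 | in ⊤ | out ⊤ | prev ⊥ | push {}
  [3] u=2 | in ⊤ | out ⊤ | prev 3 | push {1}
  [4] u=3 | in ⊤ | out ⊤ | prev ⊥ | push {0}
  [5] u=4 | in ⊥ | out 2 | ==
  [6] u=5 | in ⊥ | out 1 | ==
  [7] u=1 | in ⊤ | out ⊤ | ==
  [8] u=0 | in ⊤ | out ⊤ | ==

Converged values:
  [0] ⊤
  [1] ⊤
  [2] ⊤
  [3] ⊤
  [4] 2
  [5] 1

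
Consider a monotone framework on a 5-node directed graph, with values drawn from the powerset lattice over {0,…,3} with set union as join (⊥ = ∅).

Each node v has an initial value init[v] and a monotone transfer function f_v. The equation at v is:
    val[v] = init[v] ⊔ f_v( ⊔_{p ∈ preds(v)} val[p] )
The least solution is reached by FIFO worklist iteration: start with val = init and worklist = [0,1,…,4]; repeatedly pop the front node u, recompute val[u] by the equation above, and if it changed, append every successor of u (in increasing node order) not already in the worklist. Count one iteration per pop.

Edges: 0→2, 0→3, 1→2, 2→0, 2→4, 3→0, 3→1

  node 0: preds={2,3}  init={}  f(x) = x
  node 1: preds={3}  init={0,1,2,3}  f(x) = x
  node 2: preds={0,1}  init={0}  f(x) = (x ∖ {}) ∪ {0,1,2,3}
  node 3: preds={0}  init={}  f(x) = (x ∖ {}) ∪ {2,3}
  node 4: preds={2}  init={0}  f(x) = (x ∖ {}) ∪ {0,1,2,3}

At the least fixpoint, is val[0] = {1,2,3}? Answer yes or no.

no

Worklist (11 pops):
  #1 pop 0: in={0} → {0} (was {}); enqueue []
  #2 pop 1: in={} → {0,1,2,3} (no change)
  #3 pop 2: in={0,1,2,3} → {0,1,2,3} (was {0}); enqueue [0]
  #4 pop 3: in={0} → {0,2,3} (was {}); enqueue [1]
  #5 pop 4: in={0,1,2,3} → {0,1,2,3} (was {0}); enqueue []
  #6 pop 0: in={0,1,2,3} → {0,1,2,3} (was {0}); enqueue [2,3]
  #7 pop 1: in={0,2,3} → {0,1,2,3} (no change)
  #8 pop 2: in={0,1,2,3} → {0,1,2,3} (no change)
  #9 pop 3: in={0,1,2,3} → {0,1,2,3} (was {0,2,3}); enqueue [0,1]
  #10 pop 0: in={0,1,2,3} → {0,1,2,3} (no change)
  #11 pop 1: in={0,1,2,3} → {0,1,2,3} (no change)

Fixpoint:
  val[0] = {0,1,2,3}
  val[1] = {0,1,2,3}
  val[2] = {0,1,2,3}
  val[3] = {0,1,2,3}
  val[4] = {0,1,2,3}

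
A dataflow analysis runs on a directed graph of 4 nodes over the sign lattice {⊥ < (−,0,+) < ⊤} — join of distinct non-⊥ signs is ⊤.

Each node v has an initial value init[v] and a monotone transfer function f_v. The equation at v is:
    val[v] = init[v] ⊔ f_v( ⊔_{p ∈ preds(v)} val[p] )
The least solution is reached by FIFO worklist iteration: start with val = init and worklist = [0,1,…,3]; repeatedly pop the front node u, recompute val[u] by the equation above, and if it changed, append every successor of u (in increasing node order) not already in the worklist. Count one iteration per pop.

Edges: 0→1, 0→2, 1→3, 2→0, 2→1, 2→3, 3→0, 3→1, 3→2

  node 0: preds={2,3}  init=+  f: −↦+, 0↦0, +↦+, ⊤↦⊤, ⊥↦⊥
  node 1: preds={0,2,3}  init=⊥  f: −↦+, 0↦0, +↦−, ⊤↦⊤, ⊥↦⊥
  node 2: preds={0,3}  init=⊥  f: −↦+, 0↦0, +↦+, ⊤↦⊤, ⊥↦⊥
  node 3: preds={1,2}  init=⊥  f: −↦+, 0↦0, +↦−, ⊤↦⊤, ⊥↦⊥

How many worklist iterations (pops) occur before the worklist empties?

10

Trace (10 dequeues):
  [1] u=0 | in ⊥ | out + | ==
  [2] u=1 | in + | out − | prev ⊥ | push {}
  [3] u=2 | in + | out + | prev ⊥ | push {0,1}
  [4] u=3 | in ⊤ | out ⊤ | prev ⊥ | push {2}
  [5] u=0 | in ⊤ | out ⊤ | prev + | push {}
  [6] u=1 | in ⊤ | out ⊤ | prev − | push {3}
  [7] u=2 | in ⊤ | out ⊤ | prev + | push {0,1}
  [8] u=3 | in ⊤ | out ⊤ | ==
  [9] u=0 | in ⊤ | out ⊤ | ==
  [10] u=1 | in ⊤ | out ⊤ | ==

Converged values:
  [0] ⊤
  [1] ⊤
  [2] ⊤
  [3] ⊤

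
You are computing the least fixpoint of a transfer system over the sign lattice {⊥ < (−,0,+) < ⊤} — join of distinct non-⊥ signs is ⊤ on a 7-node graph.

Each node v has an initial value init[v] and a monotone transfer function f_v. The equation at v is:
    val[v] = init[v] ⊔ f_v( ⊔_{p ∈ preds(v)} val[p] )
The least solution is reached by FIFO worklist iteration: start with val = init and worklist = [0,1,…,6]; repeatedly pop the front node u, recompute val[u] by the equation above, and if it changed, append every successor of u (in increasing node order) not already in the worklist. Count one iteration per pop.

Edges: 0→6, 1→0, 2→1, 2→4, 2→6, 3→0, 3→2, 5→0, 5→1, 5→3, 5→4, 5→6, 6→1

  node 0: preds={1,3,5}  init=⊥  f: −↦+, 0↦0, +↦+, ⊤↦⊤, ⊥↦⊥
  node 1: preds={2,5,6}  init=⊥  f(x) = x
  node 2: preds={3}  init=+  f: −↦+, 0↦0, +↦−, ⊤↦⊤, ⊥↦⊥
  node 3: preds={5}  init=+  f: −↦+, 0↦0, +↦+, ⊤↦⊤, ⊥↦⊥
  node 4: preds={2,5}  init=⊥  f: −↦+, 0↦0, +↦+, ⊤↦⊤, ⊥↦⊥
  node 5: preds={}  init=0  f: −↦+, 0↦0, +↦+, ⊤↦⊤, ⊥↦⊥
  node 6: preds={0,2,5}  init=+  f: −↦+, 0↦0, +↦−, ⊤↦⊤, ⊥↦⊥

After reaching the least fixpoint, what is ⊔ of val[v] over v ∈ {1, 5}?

Worklist (10 pops):
  #1 pop 0: in=⊤ → ⊤ (was ⊥); enqueue []
  #2 pop 1: in=⊤ → ⊤ (was ⊥); enqueue [0]
  #3 pop 2: in=+ → ⊤ (was +); enqueue [1]
  #4 pop 3: in=0 → ⊤ (was +); enqueue [2]
  #5 pop 4: in=⊤ → ⊤ (was ⊥); enqueue []
  #6 pop 5: in=⊥ → 0 (no change)
  #7 pop 6: in=⊤ → ⊤ (was +); enqueue []
  #8 pop 0: in=⊤ → ⊤ (no change)
  #9 pop 1: in=⊤ → ⊤ (no change)
  #10 pop 2: in=⊤ → ⊤ (no change)

Fixpoint:
  val[0] = ⊤
  val[1] = ⊤
  val[2] = ⊤
  val[3] = ⊤
  val[4] = ⊤
  val[5] = 0
  val[6] = ⊤

⊤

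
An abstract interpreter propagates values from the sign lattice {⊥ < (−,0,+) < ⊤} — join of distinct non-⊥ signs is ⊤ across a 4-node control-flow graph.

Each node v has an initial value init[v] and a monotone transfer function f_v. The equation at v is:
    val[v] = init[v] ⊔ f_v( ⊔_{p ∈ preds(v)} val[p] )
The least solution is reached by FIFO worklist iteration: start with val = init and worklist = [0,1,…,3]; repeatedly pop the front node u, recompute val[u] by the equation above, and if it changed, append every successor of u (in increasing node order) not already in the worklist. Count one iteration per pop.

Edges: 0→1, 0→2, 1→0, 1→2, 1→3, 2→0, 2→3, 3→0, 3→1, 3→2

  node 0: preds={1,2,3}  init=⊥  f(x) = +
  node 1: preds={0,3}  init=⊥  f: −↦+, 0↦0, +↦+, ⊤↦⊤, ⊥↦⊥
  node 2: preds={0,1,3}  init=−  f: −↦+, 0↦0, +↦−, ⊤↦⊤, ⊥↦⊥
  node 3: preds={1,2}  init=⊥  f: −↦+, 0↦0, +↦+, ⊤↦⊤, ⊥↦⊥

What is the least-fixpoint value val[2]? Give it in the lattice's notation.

Trace (9 dequeues):
  [1] u=0 | in − | out + | prev ⊥ | push {}
  [2] u=1 | in + | out + | prev ⊥ | push {0}
  [3] u=2 | in + | out − | ==
  [4] u=3 | in ⊤ | out ⊤ | prev ⊥ | push {1,2}
  [5] u=0 | in ⊤ | out + | ==
  [6] u=1 | in ⊤ | out ⊤ | prev + | push {0,3}
  [7] u=2 | in ⊤ | out ⊤ | prev − | push {}
  [8] u=0 | in ⊤ | out + | ==
  [9] u=3 | in ⊤ | out ⊤ | ==

Converged values:
  [0] +
  [1] ⊤
  [2] ⊤
  [3] ⊤

⊤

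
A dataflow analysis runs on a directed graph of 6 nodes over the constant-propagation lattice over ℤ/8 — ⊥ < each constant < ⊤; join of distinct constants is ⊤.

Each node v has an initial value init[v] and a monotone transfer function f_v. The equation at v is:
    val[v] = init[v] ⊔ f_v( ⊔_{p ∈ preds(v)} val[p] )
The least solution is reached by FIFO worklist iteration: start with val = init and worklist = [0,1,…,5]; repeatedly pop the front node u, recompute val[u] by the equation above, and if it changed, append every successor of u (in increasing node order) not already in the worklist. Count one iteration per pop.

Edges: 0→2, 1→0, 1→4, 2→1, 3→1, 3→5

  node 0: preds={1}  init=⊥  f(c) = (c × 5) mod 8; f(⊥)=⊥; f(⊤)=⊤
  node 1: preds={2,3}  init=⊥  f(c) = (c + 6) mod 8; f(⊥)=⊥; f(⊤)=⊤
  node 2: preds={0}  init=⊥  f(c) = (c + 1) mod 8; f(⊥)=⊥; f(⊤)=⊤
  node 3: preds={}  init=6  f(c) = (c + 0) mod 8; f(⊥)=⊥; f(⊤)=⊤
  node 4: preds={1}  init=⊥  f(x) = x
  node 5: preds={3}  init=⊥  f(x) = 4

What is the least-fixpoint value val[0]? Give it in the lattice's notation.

Iteration log — 13 steps:
  step 1. node 0  ⊔preds=⊥  new=⊥  stable
  step 2. node 1  ⊔preds=6  new=4  old=⊥  +wl: 0
  step 3. node 2  ⊔preds=⊥  new=⊥  stable
  step 4. node 3  ⊔preds=⊥  new=6  stable
  step 5. node 4  ⊔preds=4  new=4  old=⊥  +wl: 
  step 6. node 5  ⊔preds=6  new=4  old=⊥  +wl: 
  step 7. node 0  ⊔preds=4  new=4  old=⊥  +wl: 2
  step 8. node 2  ⊔preds=4  new=5  old=⊥  +wl: 1
  step 9. node 1  ⊔preds=⊤  new=⊤  old=4  +wl: 0,4
  step 10. node 0  ⊔preds=⊤  new=⊤  old=4  +wl: 2
  step 11. node 4  ⊔preds=⊤  new=⊤  old=4  +wl: 
  step 12. node 2  ⊔preds=⊤  new=⊤  old=5  +wl: 1
  step 13. node 1  ⊔preds=⊤  new=⊤  stable

Least fixpoint reached:
  node 0: ⊤
  node 1: ⊤
  node 2: ⊤
  node 3: 6
  node 4: ⊤
  node 5: 4

⊤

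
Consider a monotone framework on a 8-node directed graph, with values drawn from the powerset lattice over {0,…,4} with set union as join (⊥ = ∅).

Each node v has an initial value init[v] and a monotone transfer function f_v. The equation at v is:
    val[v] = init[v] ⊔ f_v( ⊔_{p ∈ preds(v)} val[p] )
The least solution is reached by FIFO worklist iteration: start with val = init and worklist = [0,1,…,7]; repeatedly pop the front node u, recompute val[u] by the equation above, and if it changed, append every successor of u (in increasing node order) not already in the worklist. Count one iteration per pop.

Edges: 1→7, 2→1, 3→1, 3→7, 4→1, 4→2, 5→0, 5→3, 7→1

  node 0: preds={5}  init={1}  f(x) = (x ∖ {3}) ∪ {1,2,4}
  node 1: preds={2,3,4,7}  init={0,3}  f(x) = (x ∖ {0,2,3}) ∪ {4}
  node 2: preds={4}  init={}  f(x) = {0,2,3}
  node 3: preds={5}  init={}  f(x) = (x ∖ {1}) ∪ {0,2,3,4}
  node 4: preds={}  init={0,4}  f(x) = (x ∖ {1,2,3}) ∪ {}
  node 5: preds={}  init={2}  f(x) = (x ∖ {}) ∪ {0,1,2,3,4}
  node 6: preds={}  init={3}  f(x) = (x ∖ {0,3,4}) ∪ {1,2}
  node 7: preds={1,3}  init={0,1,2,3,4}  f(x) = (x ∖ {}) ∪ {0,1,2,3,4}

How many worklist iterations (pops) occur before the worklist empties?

Worklist (11 pops):
  #1 pop 0: in={2} → {1,2,4} (was {1}); enqueue []
  #2 pop 1: in={0,1,2,3,4} → {0,1,3,4} (was {0,3}); enqueue []
  #3 pop 2: in={0,4} → {0,2,3} (was {}); enqueue [1]
  #4 pop 3: in={2} → {0,2,3,4} (was {}); enqueue []
  #5 pop 4: in={} → {0,4} (no change)
  #6 pop 5: in={} → {0,1,2,3,4} (was {2}); enqueue [0,3]
  #7 pop 6: in={} → {1,2,3} (was {3}); enqueue []
  #8 pop 7: in={0,1,2,3,4} → {0,1,2,3,4} (no change)
  #9 pop 1: in={0,1,2,3,4} → {0,1,3,4} (no change)
  #10 pop 0: in={0,1,2,3,4} → {0,1,2,4} (was {1,2,4}); enqueue []
  #11 pop 3: in={0,1,2,3,4} → {0,2,3,4} (no change)

Fixpoint:
  val[0] = {0,1,2,4}
  val[1] = {0,1,3,4}
  val[2] = {0,2,3}
  val[3] = {0,2,3,4}
  val[4] = {0,4}
  val[5] = {0,1,2,3,4}
  val[6] = {1,2,3}
  val[7] = {0,1,2,3,4}

11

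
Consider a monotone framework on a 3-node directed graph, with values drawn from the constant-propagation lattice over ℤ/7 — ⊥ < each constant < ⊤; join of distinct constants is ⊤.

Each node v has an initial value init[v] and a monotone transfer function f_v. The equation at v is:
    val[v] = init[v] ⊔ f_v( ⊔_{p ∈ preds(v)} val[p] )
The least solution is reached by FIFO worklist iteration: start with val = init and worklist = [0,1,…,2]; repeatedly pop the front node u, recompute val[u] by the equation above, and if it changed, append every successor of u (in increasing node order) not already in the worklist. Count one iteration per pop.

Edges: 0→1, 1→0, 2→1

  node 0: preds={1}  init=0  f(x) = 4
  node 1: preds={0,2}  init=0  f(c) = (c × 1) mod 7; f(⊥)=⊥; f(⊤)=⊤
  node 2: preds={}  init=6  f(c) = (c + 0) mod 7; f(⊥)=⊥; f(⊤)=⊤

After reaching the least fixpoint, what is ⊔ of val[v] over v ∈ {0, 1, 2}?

⊤

Trace (4 dequeues):
  [1] u=0 | in 0 | out ⊤ | prev 0 | push {}
  [2] u=1 | in ⊤ | out ⊤ | prev 0 | push {0}
  [3] u=2 | in ⊥ | out 6 | ==
  [4] u=0 | in ⊤ | out ⊤ | ==

Converged values:
  [0] ⊤
  [1] ⊤
  [2] 6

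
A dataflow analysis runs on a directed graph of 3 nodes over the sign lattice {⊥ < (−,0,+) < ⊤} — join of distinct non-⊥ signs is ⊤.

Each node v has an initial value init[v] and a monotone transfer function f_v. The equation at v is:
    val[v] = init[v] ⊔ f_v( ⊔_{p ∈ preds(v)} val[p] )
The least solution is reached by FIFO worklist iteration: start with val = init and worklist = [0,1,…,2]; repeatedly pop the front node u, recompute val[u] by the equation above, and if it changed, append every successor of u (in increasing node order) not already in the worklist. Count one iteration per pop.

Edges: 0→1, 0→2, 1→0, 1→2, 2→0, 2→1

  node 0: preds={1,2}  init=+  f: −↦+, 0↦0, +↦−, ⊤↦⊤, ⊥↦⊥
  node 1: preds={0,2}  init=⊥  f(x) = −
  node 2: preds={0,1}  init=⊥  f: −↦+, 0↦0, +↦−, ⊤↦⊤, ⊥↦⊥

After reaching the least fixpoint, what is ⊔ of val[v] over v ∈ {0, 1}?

Worklist (6 pops):
  #1 pop 0: in=⊥ → + (no change)
  #2 pop 1: in=+ → − (was ⊥); enqueue [0]
  #3 pop 2: in=⊤ → ⊤ (was ⊥); enqueue [1]
  #4 pop 0: in=⊤ → ⊤ (was +); enqueue [2]
  #5 pop 1: in=⊤ → − (no change)
  #6 pop 2: in=⊤ → ⊤ (no change)

Fixpoint:
  val[0] = ⊤
  val[1] = −
  val[2] = ⊤

⊤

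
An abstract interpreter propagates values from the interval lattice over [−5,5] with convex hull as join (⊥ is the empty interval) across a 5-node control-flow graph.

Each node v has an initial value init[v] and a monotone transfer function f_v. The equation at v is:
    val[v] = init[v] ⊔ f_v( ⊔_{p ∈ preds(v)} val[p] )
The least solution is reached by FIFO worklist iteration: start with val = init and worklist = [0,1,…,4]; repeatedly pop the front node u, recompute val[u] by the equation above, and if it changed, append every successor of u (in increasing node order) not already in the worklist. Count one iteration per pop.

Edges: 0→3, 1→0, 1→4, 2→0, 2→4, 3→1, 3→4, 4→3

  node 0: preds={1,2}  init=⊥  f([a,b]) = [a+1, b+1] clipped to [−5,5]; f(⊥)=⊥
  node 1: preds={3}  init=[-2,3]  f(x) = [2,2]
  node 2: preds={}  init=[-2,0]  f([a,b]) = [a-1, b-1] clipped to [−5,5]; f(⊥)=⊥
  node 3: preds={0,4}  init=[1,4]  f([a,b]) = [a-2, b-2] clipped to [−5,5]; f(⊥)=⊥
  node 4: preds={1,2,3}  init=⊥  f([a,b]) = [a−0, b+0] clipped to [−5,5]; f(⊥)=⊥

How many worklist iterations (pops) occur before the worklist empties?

Trace (10 dequeues):
  [1] u=0 | in [-2,3] | out [-1,4] | prev ⊥ | push {}
  [2] u=1 | in [1,4] | out [-2,3] | ==
  [3] u=2 | in ⊥ | out [-2,0] | ==
  [4] u=3 | in [-1,4] | out [-3,4] | prev [1,4] | push {1}
  [5] u=4 | in [-3,4] | out [-3,4] | prev ⊥ | push {3}
  [6] u=1 | in [-3,4] | out [-2,3] | ==
  [7] u=3 | in [-3,4] | out [-5,4] | prev [-3,4] | push {1,4}
  [8] u=1 | in [-5,4] | out [-2,3] | ==
  [9] u=4 | in [-5,4] | out [-5,4] | prev [-3,4] | push {3}
  [10] u=3 | in [-5,4] | out [-5,4] | ==

Converged values:
  [0] [-1,4]
  [1] [-2,3]
  [2] [-2,0]
  [3] [-5,4]
  [4] [-5,4]

10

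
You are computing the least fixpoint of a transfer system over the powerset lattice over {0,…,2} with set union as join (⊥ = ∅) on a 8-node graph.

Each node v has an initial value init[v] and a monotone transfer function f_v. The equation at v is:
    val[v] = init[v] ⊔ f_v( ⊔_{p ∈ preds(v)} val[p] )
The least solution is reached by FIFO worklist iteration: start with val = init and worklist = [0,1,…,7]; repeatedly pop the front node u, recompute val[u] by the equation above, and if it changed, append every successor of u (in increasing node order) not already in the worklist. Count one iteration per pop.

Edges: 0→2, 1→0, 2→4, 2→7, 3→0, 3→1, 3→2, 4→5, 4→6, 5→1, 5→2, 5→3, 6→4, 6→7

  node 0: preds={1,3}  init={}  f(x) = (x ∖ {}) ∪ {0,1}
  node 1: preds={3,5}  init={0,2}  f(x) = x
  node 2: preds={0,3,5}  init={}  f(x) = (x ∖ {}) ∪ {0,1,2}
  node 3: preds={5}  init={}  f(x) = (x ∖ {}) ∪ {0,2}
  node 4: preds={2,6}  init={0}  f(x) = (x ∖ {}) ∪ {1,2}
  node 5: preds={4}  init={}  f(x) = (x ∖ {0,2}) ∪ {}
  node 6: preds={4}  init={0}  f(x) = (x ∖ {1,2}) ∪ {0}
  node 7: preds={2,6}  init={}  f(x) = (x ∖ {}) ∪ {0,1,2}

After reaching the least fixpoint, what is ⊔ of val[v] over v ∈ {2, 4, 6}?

{0,1,2}

Worklist (15 pops):
  #1 pop 0: in={0,2} → {0,1,2} (was {}); enqueue []
  #2 pop 1: in={} → {0,2} (no change)
  #3 pop 2: in={0,1,2} → {0,1,2} (was {}); enqueue []
  #4 pop 3: in={} → {0,2} (was {}); enqueue [0,1,2]
  #5 pop 4: in={0,1,2} → {0,1,2} (was {0}); enqueue []
  #6 pop 5: in={0,1,2} → {1} (was {}); enqueue [3]
  #7 pop 6: in={0,1,2} → {0} (no change)
  #8 pop 7: in={0,1,2} → {0,1,2} (was {}); enqueue []
  #9 pop 0: in={0,2} → {0,1,2} (no change)
  #10 pop 1: in={0,1,2} → {0,1,2} (was {0,2}); enqueue [0]
  #11 pop 2: in={0,1,2} → {0,1,2} (no change)
  #12 pop 3: in={1} → {0,1,2} (was {0,2}); enqueue [1,2]
  #13 pop 0: in={0,1,2} → {0,1,2} (no change)
  #14 pop 1: in={0,1,2} → {0,1,2} (no change)
  #15 pop 2: in={0,1,2} → {0,1,2} (no change)

Fixpoint:
  val[0] = {0,1,2}
  val[1] = {0,1,2}
  val[2] = {0,1,2}
  val[3] = {0,1,2}
  val[4] = {0,1,2}
  val[5] = {1}
  val[6] = {0}
  val[7] = {0,1,2}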